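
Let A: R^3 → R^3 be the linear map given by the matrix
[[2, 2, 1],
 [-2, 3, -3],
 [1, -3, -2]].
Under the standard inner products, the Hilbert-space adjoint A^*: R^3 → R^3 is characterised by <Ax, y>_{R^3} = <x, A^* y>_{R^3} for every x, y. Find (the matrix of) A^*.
A^* = A^T =
[[2, -2, 1],
 [2, 3, -3],
 [1, -3, -2]]

For real matrices with standard dot products, the defining identity <Ax, y> = <x, A^* y> gives (Ax)^T y = x^T (A^*) y, i.e. x^T A^T y = x^T (A^*) y. Since this holds for all x, y, we must have A^* = A^T. Therefore
A^* =
[[2, -2, 1],
 [2, 3, -3],
 [1, -3, -2]].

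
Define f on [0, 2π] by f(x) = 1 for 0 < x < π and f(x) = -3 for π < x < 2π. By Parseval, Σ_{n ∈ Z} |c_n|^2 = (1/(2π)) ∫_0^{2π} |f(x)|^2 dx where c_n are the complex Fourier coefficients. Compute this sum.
Σ |c_n|^2 = 5

Parseval equates the L^2 energy of f (normalised by 1/(2π)) with the ℓ^2 sum of its Fourier coefficients: (1/(2π)) ∫_0^{2π} |f|^2 = Σ |c_n|^2.
Compute the left side: (1/(2π)) [∫_0^π 1^2 dx + ∫_π^{2π} (-3)^2 dx] = (1/(2π)) · (1π + 9π) = (1 + 9)/2 = 5.
So Σ_{n ∈ Z} |c_n|^2 = 5.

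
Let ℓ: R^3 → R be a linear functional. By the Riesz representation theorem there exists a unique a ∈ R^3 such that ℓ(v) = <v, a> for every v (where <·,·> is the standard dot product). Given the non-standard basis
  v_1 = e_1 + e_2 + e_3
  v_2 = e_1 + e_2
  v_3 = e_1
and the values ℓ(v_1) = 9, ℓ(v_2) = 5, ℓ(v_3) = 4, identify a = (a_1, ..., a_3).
a = (4, 1, 4)

Write a = (a_1, ..., a_3) in the standard basis. For each basis vector v_i, ℓ(v_i) = <v_i, a> is a linear equation in the a_j's. Collect the n equations into a matrix system V a = ℓ, where row i of V is v_i (expressed in the standard basis). Since V is invertible (lower-triangular with 1s on the diagonal, up to permutation), solve by back-substitution:
  V =
[[1, 1, 1],
 [1, 1, 0],
 [1, 0, 0]]
  V a = (9, 5, 4)
Solving gives a = (4, 1, 4).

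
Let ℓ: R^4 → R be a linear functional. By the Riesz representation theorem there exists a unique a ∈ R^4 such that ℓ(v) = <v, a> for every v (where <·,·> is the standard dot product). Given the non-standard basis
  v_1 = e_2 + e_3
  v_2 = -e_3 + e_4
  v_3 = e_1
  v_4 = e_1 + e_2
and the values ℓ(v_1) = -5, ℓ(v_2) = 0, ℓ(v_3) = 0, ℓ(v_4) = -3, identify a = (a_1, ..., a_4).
a = (0, -3, -2, -2)

Write a = (a_1, ..., a_4) in the standard basis. For each basis vector v_i, ℓ(v_i) = <v_i, a> is a linear equation in the a_j's. Collect the n equations into a matrix system V a = ℓ, where row i of V is v_i (expressed in the standard basis). Since V is invertible (lower-triangular with 1s on the diagonal, up to permutation), solve by back-substitution:
  V =
[[0, 1, 1, 0],
 [0, 0, -1, 1],
 [1, 0, 0, 0],
 [1, 1, 0, 0]]
  V a = (-5, 0, 0, -3)
Solving gives a = (0, -3, -2, -2).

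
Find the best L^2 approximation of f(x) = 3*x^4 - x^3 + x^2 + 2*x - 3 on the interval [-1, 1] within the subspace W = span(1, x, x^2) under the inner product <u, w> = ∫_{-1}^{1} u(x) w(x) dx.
g(x) = 25*x^2/7 + 7*x/5 - 114/35

The best approximation g ∈ W is the orthogonal projection of f onto W. Writing g = a_0 + a_1 x + a_2 x^2, the coefficients solve the normal equations G · a = b where
  G_{ij} = <φ_i, φ_j> and b_i = <f, φ_i>, with φ_0 = 1, φ_1 = x, φ_2 = x^2.
G =
  [2, 0, 2/3]
  [0, 2/3, 0]
  [2/3, 0, 2/5],
b = (-62/15, 14/15, -26/35).
Solving gives a_0 = -114/35, a_1 = 7/5, a_2 = 25/7, so
  g(x) = 25*x^2/7 + 7*x/5 - 114/35.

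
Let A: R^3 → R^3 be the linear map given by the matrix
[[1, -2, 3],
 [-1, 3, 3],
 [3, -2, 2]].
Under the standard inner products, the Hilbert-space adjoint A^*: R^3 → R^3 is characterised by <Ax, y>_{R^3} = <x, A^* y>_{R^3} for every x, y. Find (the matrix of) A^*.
A^* = A^T =
[[1, -1, 3],
 [-2, 3, -2],
 [3, 3, 2]]

For real matrices with standard dot products, the defining identity <Ax, y> = <x, A^* y> gives (Ax)^T y = x^T (A^*) y, i.e. x^T A^T y = x^T (A^*) y. Since this holds for all x, y, we must have A^* = A^T. Therefore
A^* =
[[1, -1, 3],
 [-2, 3, -2],
 [3, 3, 2]].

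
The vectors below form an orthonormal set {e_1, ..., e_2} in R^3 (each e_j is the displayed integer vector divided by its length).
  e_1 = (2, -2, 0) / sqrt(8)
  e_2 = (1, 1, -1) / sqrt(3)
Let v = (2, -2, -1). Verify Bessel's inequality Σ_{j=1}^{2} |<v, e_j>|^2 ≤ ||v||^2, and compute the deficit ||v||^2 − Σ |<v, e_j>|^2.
Σ |<v, e_j>|^2 = 25/3; ||v||^2 = 9; deficit = 2/3

Write each e_j = u_j / sqrt(<u_j, u_j>) where u_j is the displayed integer vector. Then <v, e_j> = <v, u_j> / sqrt(<u_j, u_j>), so |<v, e_j>|^2 = <v, u_j>^2 / <u_j, u_j>.
Coefficients: <v, e_1> = 8/sqrt(8), <v, e_2> = 1/sqrt(3).
Square and sum: Σ |<v, e_j>|^2 = 25/3.
Compute ||v||^2 = v·v = 9.
Deficit = 9 − 25/3 = 2/3 ≥ 0, confirming Bessel's inequality. (The deficit equals ||v − Σ <v,e_j> e_j||^2, the squared distance from v to span{e_j}.)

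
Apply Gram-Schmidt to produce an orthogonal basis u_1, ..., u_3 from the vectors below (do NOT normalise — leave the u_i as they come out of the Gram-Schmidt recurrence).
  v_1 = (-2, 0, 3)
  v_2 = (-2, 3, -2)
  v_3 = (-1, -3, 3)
Orthogonal basis:
  u_1 = (-2, 0, 3)
  u_2 = (-30/13, 3, -20/13)
  u_3 = (-27/31, -30/31, -18/31)

Apply the Gram-Schmidt recurrence
  u_1 = v_1
  u_i = v_i − Σ_{j<i} ((v_i · u_j) / (u_j · u_j)) · u_j.

Step by step this gives:
  u_1 = (-2, 0, 3)
  u_2 = (-30/13, 3, -20/13)
  u_3 = (-27/31, -30/31, -18/31)

Orthogonality check:
  u_2 · u_1 = 0 (should be 0)
  u_3 · u_1 = 0 (should be 0)
  u_3 · u_2 = 0 (should be 0)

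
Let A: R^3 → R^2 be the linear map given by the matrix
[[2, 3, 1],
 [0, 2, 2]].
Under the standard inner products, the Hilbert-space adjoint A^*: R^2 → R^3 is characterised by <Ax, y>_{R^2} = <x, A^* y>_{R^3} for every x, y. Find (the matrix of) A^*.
A^* = A^T =
[[2, 0],
 [3, 2],
 [1, 2]]

For real matrices with standard dot products, the defining identity <Ax, y> = <x, A^* y> gives (Ax)^T y = x^T (A^*) y, i.e. x^T A^T y = x^T (A^*) y. Since this holds for all x, y, we must have A^* = A^T. Therefore
A^* =
[[2, 0],
 [3, 2],
 [1, 2]].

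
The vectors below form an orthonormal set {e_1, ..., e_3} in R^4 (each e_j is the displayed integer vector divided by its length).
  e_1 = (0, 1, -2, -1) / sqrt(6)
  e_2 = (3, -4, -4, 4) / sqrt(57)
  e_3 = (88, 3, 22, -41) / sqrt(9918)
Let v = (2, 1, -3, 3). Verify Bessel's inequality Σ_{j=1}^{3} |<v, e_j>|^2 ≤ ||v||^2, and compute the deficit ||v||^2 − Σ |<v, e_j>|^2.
Σ |<v, e_j>|^2 = 3794/261; ||v||^2 = 23; deficit = 2209/261

Write each e_j = u_j / sqrt(<u_j, u_j>) where u_j is the displayed integer vector. Then <v, e_j> = <v, u_j> / sqrt(<u_j, u_j>), so |<v, e_j>|^2 = <v, u_j>^2 / <u_j, u_j>.
Coefficients: <v, e_1> = 4/sqrt(6), <v, e_2> = 26/sqrt(57), <v, e_3> = -10/sqrt(9918).
Square and sum: Σ |<v, e_j>|^2 = 3794/261.
Compute ||v||^2 = v·v = 23.
Deficit = 23 − 3794/261 = 2209/261 ≥ 0, confirming Bessel's inequality. (The deficit equals ||v − Σ <v,e_j> e_j||^2, the squared distance from v to span{e_j}.)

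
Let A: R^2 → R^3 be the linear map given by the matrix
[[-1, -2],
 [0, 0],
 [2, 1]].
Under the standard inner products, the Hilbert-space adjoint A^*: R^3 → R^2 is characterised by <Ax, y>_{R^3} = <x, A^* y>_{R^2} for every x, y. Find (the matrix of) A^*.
A^* = A^T =
[[-1, 0, 2],
 [-2, 0, 1]]

For real matrices with standard dot products, the defining identity <Ax, y> = <x, A^* y> gives (Ax)^T y = x^T (A^*) y, i.e. x^T A^T y = x^T (A^*) y. Since this holds for all x, y, we must have A^* = A^T. Therefore
A^* =
[[-1, 0, 2],
 [-2, 0, 1]].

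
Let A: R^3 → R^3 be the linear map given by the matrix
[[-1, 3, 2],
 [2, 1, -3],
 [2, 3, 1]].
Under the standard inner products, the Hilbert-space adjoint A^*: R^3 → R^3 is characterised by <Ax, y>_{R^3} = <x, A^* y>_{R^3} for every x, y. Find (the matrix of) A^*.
A^* = A^T =
[[-1, 2, 2],
 [3, 1, 3],
 [2, -3, 1]]

For real matrices with standard dot products, the defining identity <Ax, y> = <x, A^* y> gives (Ax)^T y = x^T (A^*) y, i.e. x^T A^T y = x^T (A^*) y. Since this holds for all x, y, we must have A^* = A^T. Therefore
A^* =
[[-1, 2, 2],
 [3, 1, 3],
 [2, -3, 1]].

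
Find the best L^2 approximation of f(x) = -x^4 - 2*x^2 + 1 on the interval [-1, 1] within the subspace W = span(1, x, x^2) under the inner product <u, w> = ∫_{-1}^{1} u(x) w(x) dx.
g(x) = 38/35 - 20*x^2/7

The best approximation g ∈ W is the orthogonal projection of f onto W. Writing g = a_0 + a_1 x + a_2 x^2, the coefficients solve the normal equations G · a = b where
  G_{ij} = <φ_i, φ_j> and b_i = <f, φ_i>, with φ_0 = 1, φ_1 = x, φ_2 = x^2.
G =
  [2, 0, 2/3]
  [0, 2/3, 0]
  [2/3, 0, 2/5],
b = (4/15, 0, -44/105).
Solving gives a_0 = 38/35, a_1 = 0, a_2 = -20/7, so
  g(x) = 38/35 - 20*x^2/7.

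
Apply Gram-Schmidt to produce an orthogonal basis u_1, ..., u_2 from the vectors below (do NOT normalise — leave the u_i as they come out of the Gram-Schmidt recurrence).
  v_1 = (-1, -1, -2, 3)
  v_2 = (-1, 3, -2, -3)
Orthogonal basis:
  u_1 = (-1, -1, -2, 3)
  u_2 = (-22/15, 38/15, -44/15, -8/5)

Apply the Gram-Schmidt recurrence
  u_1 = v_1
  u_i = v_i − Σ_{j<i} ((v_i · u_j) / (u_j · u_j)) · u_j.

Step by step this gives:
  u_1 = (-1, -1, -2, 3)
  u_2 = (-22/15, 38/15, -44/15, -8/5)

Orthogonality check:
  u_2 · u_1 = 0 (should be 0)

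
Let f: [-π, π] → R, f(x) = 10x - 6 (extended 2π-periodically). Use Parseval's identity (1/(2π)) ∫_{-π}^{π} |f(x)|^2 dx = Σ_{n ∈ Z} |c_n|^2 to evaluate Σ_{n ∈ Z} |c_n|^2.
Σ |c_n|^2 = 100π^2/3 + 36

Expand and integrate term by term over [-π, π]:
  ∫ (10x)^2 dx = 100·(2π^3/3); ∫ 2·10·(-6)·x dx = 0 (odd integrand); ∫ (-6)^2 dx = 36·2π.
So (1/(2π)) ∫_{-π}^{π} (10x - 6)^2 dx = 100π^2/3 + 36 = 100π^2/3 + 36.
Parseval ⇒ Σ |c_n|^2 = 100π^2/3 + 36.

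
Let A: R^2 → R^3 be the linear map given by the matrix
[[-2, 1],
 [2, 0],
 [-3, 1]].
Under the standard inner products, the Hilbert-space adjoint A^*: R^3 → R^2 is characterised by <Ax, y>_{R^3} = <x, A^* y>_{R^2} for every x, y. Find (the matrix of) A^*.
A^* = A^T =
[[-2, 2, -3],
 [1, 0, 1]]

For real matrices with standard dot products, the defining identity <Ax, y> = <x, A^* y> gives (Ax)^T y = x^T (A^*) y, i.e. x^T A^T y = x^T (A^*) y. Since this holds for all x, y, we must have A^* = A^T. Therefore
A^* =
[[-2, 2, -3],
 [1, 0, 1]].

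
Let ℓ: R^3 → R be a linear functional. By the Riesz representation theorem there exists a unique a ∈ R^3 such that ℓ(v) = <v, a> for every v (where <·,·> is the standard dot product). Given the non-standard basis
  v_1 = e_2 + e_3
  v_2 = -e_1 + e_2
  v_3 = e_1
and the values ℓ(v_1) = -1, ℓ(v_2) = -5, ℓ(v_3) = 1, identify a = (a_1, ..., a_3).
a = (1, -4, 3)

Write a = (a_1, ..., a_3) in the standard basis. For each basis vector v_i, ℓ(v_i) = <v_i, a> is a linear equation in the a_j's. Collect the n equations into a matrix system V a = ℓ, where row i of V is v_i (expressed in the standard basis). Since V is invertible (lower-triangular with 1s on the diagonal, up to permutation), solve by back-substitution:
  V =
[[0, 1, 1],
 [-1, 1, 0],
 [1, 0, 0]]
  V a = (-1, -5, 1)
Solving gives a = (1, -4, 3).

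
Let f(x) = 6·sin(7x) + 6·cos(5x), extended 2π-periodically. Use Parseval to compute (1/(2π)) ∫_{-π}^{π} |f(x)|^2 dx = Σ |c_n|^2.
Σ |c_n|^2 = 36

Expand |f|^2 and use orthogonality of {sin(nx), cos(mx)} on [-π, π]:
  ∫_{-π}^{π} sin(nx)^2 dx = π, ∫ cos(mx)^2 dx = π, and cross terms integrate to 0.
So ∫_{-π}^{π} f(x)^2 dx = 6^2 · π + 6^2 · π = (36 + 36)π.
Divide by 2π: (36 + 36)/2 = 36.
By Parseval, this equals Σ |c_n|^2.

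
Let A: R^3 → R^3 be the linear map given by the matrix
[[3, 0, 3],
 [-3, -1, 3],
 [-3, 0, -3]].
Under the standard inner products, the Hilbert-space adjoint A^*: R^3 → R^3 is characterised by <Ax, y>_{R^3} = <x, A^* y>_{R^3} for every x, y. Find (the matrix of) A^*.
A^* = A^T =
[[3, -3, -3],
 [0, -1, 0],
 [3, 3, -3]]

For real matrices with standard dot products, the defining identity <Ax, y> = <x, A^* y> gives (Ax)^T y = x^T (A^*) y, i.e. x^T A^T y = x^T (A^*) y. Since this holds for all x, y, we must have A^* = A^T. Therefore
A^* =
[[3, -3, -3],
 [0, -1, 0],
 [3, 3, -3]].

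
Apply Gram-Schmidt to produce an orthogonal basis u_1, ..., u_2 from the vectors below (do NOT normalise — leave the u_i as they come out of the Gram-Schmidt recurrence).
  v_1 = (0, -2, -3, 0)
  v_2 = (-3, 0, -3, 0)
Orthogonal basis:
  u_1 = (0, -2, -3, 0)
  u_2 = (-3, 18/13, -12/13, 0)

Apply the Gram-Schmidt recurrence
  u_1 = v_1
  u_i = v_i − Σ_{j<i} ((v_i · u_j) / (u_j · u_j)) · u_j.

Step by step this gives:
  u_1 = (0, -2, -3, 0)
  u_2 = (-3, 18/13, -12/13, 0)

Orthogonality check:
  u_2 · u_1 = 0 (should be 0)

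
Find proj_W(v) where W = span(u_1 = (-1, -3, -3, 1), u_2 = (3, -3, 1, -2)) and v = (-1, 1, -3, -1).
proj_W(v) = (-583/459, 1/153, -581/459, 437/459)

Set up U = [u_1 | ... | u_2] ∈ R^(4×2). The projector onto W = col(U) is P = U (U^T U)^(-1) U^T.
Compute U^T U =
  [20, 1]
  [1, 23],
and U^T v = (6, -7).
Solve U^T U · c = U^T v for the coefficients: c = (145/459, -146/459). The projection is proj_W(v) = U c.
Check: (v - proj_W(v)) · u_1 = 0  (should be 0).
Check: (v - proj_W(v)) · u_2 = 0  (should be 0).
Result: proj_W(v) = (-583/459, 1/153, -581/459, 437/459).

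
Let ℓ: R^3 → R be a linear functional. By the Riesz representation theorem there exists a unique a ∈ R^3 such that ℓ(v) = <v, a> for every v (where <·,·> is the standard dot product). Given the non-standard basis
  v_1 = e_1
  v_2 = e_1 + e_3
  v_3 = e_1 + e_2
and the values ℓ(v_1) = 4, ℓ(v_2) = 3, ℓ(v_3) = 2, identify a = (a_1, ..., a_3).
a = (4, -2, -1)

Write a = (a_1, ..., a_3) in the standard basis. For each basis vector v_i, ℓ(v_i) = <v_i, a> is a linear equation in the a_j's. Collect the n equations into a matrix system V a = ℓ, where row i of V is v_i (expressed in the standard basis). Since V is invertible (lower-triangular with 1s on the diagonal, up to permutation), solve by back-substitution:
  V =
[[1, 0, 0],
 [1, 0, 1],
 [1, 1, 0]]
  V a = (4, 3, 2)
Solving gives a = (4, -2, -1).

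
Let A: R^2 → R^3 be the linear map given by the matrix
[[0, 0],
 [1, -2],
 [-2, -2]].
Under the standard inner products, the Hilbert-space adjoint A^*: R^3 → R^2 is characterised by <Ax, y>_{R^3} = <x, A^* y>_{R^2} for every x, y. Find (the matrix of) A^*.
A^* = A^T =
[[0, 1, -2],
 [0, -2, -2]]

For real matrices with standard dot products, the defining identity <Ax, y> = <x, A^* y> gives (Ax)^T y = x^T (A^*) y, i.e. x^T A^T y = x^T (A^*) y. Since this holds for all x, y, we must have A^* = A^T. Therefore
A^* =
[[0, 1, -2],
 [0, -2, -2]].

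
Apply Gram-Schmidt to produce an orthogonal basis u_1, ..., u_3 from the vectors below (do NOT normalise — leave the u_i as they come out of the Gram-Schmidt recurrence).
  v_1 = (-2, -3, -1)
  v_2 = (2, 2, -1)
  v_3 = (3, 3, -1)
Orthogonal basis:
  u_1 = (-2, -3, -1)
  u_2 = (5/7, 1/14, -23/14)
  u_3 = (1/9, -4/45, 2/45)

Apply the Gram-Schmidt recurrence
  u_1 = v_1
  u_i = v_i − Σ_{j<i} ((v_i · u_j) / (u_j · u_j)) · u_j.

Step by step this gives:
  u_1 = (-2, -3, -1)
  u_2 = (5/7, 1/14, -23/14)
  u_3 = (1/9, -4/45, 2/45)

Orthogonality check:
  u_2 · u_1 = 0 (should be 0)
  u_3 · u_1 = 0 (should be 0)
  u_3 · u_2 = 0 (should be 0)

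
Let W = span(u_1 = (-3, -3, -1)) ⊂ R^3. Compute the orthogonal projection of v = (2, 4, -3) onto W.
proj_W(v) = (45/19, 45/19, 15/19)

Set up U = [u_1 | ... | u_1] ∈ R^(3×1). The projector onto W = col(U) is P = U (U^T U)^(-1) U^T.
Compute U^T U =
  [19],
and U^T v = (-15).
Solve U^T U · c = U^T v for the coefficients: c = (-15/19). The projection is proj_W(v) = U c.
Check: (v - proj_W(v)) · u_1 = 0  (should be 0).
Result: proj_W(v) = (45/19, 45/19, 15/19).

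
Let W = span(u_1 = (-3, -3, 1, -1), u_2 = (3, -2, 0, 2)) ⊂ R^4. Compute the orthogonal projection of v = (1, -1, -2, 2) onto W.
proj_W(v) = (61/35, -251/315, -23/315, 49/45)

Set up U = [u_1 | ... | u_2] ∈ R^(4×2). The projector onto W = col(U) is P = U (U^T U)^(-1) U^T.
Compute U^T U =
  [20, -5]
  [-5, 17],
and U^T v = (-4, 9).
Solve U^T U · c = U^T v for the coefficients: c = (-23/315, 32/63). The projection is proj_W(v) = U c.
Check: (v - proj_W(v)) · u_1 = 0  (should be 0).
Check: (v - proj_W(v)) · u_2 = 0  (should be 0).
Result: proj_W(v) = (61/35, -251/315, -23/315, 49/45).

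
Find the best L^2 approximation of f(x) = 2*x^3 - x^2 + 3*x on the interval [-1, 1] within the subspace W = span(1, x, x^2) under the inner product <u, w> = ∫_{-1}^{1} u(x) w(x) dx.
g(x) = -x^2 + 21*x/5

The best approximation g ∈ W is the orthogonal projection of f onto W. Writing g = a_0 + a_1 x + a_2 x^2, the coefficients solve the normal equations G · a = b where
  G_{ij} = <φ_i, φ_j> and b_i = <f, φ_i>, with φ_0 = 1, φ_1 = x, φ_2 = x^2.
G =
  [2, 0, 2/3]
  [0, 2/3, 0]
  [2/3, 0, 2/5],
b = (-2/3, 14/5, -2/5).
Solving gives a_0 = 0, a_1 = 21/5, a_2 = -1, so
  g(x) = -x^2 + 21*x/5.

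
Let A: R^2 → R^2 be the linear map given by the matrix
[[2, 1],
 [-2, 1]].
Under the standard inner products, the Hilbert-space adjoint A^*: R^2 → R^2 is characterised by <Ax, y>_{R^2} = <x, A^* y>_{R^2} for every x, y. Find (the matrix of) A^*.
A^* = A^T =
[[2, -2],
 [1, 1]]

For real matrices with standard dot products, the defining identity <Ax, y> = <x, A^* y> gives (Ax)^T y = x^T (A^*) y, i.e. x^T A^T y = x^T (A^*) y. Since this holds for all x, y, we must have A^* = A^T. Therefore
A^* =
[[2, -2],
 [1, 1]].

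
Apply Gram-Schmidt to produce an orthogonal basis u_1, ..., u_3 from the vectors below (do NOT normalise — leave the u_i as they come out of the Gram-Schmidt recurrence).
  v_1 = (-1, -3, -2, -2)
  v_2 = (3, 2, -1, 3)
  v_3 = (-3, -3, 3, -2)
Orthogonal basis:
  u_1 = (-1, -3, -2, -2)
  u_2 = (41/18, -1/6, -22/9, 14/9)
  u_3 = (89/245, -377/245, 269/245, 36/35)

Apply the Gram-Schmidt recurrence
  u_1 = v_1
  u_i = v_i − Σ_{j<i} ((v_i · u_j) / (u_j · u_j)) · u_j.

Step by step this gives:
  u_1 = (-1, -3, -2, -2)
  u_2 = (41/18, -1/6, -22/9, 14/9)
  u_3 = (89/245, -377/245, 269/245, 36/35)

Orthogonality check:
  u_2 · u_1 = 0 (should be 0)
  u_3 · u_1 = 0 (should be 0)
  u_3 · u_2 = 0 (should be 0)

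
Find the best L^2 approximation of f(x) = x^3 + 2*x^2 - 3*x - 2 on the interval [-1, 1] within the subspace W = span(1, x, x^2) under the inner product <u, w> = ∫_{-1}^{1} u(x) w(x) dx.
g(x) = 2*x^2 - 12*x/5 - 2

The best approximation g ∈ W is the orthogonal projection of f onto W. Writing g = a_0 + a_1 x + a_2 x^2, the coefficients solve the normal equations G · a = b where
  G_{ij} = <φ_i, φ_j> and b_i = <f, φ_i>, with φ_0 = 1, φ_1 = x, φ_2 = x^2.
G =
  [2, 0, 2/3]
  [0, 2/3, 0]
  [2/3, 0, 2/5],
b = (-8/3, -8/5, -8/15).
Solving gives a_0 = -2, a_1 = -12/5, a_2 = 2, so
  g(x) = 2*x^2 - 12*x/5 - 2.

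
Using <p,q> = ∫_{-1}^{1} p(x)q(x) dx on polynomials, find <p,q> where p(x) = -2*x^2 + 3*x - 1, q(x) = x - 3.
<p,q> = 12

Expand the product: p(x)·q(x) = -2*x^3 + 9*x^2 - 10*x + 3.
∫_{-1}^{1} of each monomial x^k gives [2/(k+1) if k even, 0 if k odd]. Integrating term-by-term (or equivalently evaluating the antiderivative F(x) = -x^4/2 + 3*x^3 - 5*x^2 + 3*x at the endpoints):
  F(1) − F(−1) = 1/2 − (-23/2) = 12.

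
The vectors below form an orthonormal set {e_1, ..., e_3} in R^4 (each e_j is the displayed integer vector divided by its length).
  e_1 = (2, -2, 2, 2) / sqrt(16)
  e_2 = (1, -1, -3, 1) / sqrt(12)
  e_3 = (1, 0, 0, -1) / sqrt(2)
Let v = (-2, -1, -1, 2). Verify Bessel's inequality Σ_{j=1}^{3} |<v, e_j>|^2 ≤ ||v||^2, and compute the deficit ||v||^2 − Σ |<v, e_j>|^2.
Σ |<v, e_j>|^2 = 28/3; ||v||^2 = 10; deficit = 2/3

Write each e_j = u_j / sqrt(<u_j, u_j>) where u_j is the displayed integer vector. Then <v, e_j> = <v, u_j> / sqrt(<u_j, u_j>), so |<v, e_j>|^2 = <v, u_j>^2 / <u_j, u_j>.
Coefficients: <v, e_1> = 0/sqrt(16), <v, e_2> = 4/sqrt(12), <v, e_3> = -4/sqrt(2).
Square and sum: Σ |<v, e_j>|^2 = 28/3.
Compute ||v||^2 = v·v = 10.
Deficit = 10 − 28/3 = 2/3 ≥ 0, confirming Bessel's inequality. (The deficit equals ||v − Σ <v,e_j> e_j||^2, the squared distance from v to span{e_j}.)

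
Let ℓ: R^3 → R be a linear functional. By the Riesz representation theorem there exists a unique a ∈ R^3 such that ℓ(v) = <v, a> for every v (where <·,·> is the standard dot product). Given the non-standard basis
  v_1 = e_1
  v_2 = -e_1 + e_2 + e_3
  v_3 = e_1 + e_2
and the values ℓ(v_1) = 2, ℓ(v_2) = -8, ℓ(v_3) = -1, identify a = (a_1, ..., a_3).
a = (2, -3, -3)

Write a = (a_1, ..., a_3) in the standard basis. For each basis vector v_i, ℓ(v_i) = <v_i, a> is a linear equation in the a_j's. Collect the n equations into a matrix system V a = ℓ, where row i of V is v_i (expressed in the standard basis). Since V is invertible (lower-triangular with 1s on the diagonal, up to permutation), solve by back-substitution:
  V =
[[1, 0, 0],
 [-1, 1, 1],
 [1, 1, 0]]
  V a = (2, -8, -1)
Solving gives a = (2, -3, -3).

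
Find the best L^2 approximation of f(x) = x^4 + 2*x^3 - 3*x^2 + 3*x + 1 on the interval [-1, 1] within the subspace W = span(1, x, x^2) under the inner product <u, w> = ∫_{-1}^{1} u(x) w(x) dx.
g(x) = -15*x^2/7 + 21*x/5 + 32/35

The best approximation g ∈ W is the orthogonal projection of f onto W. Writing g = a_0 + a_1 x + a_2 x^2, the coefficients solve the normal equations G · a = b where
  G_{ij} = <φ_i, φ_j> and b_i = <f, φ_i>, with φ_0 = 1, φ_1 = x, φ_2 = x^2.
G =
  [2, 0, 2/3]
  [0, 2/3, 0]
  [2/3, 0, 2/5],
b = (2/5, 14/5, -26/105).
Solving gives a_0 = 32/35, a_1 = 21/5, a_2 = -15/7, so
  g(x) = -15*x^2/7 + 21*x/5 + 32/35.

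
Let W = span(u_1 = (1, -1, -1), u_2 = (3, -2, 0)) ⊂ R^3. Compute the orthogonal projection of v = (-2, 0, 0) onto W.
proj_W(v) = (-10/7, 6/7, -2/7)

Set up U = [u_1 | ... | u_2] ∈ R^(3×2). The projector onto W = col(U) is P = U (U^T U)^(-1) U^T.
Compute U^T U =
  [3, 5]
  [5, 13],
and U^T v = (-2, -6).
Solve U^T U · c = U^T v for the coefficients: c = (2/7, -4/7). The projection is proj_W(v) = U c.
Check: (v - proj_W(v)) · u_1 = 0  (should be 0).
Check: (v - proj_W(v)) · u_2 = 0  (should be 0).
Result: proj_W(v) = (-10/7, 6/7, -2/7).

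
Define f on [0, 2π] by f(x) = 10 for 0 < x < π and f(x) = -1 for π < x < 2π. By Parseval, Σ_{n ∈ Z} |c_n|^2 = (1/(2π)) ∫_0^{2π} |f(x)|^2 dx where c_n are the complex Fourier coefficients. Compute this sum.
Σ |c_n|^2 = 101/2

Parseval equates the L^2 energy of f (normalised by 1/(2π)) with the ℓ^2 sum of its Fourier coefficients: (1/(2π)) ∫_0^{2π} |f|^2 = Σ |c_n|^2.
Compute the left side: (1/(2π)) [∫_0^π 10^2 dx + ∫_π^{2π} (-1)^2 dx] = (1/(2π)) · (100π + 1π) = (100 + 1)/2 = 101/2.
So Σ_{n ∈ Z} |c_n|^2 = 101/2.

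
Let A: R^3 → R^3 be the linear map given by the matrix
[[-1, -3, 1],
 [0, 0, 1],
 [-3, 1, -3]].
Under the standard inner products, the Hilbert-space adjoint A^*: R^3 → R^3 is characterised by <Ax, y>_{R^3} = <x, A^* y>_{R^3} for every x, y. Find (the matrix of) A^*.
A^* = A^T =
[[-1, 0, -3],
 [-3, 0, 1],
 [1, 1, -3]]

For real matrices with standard dot products, the defining identity <Ax, y> = <x, A^* y> gives (Ax)^T y = x^T (A^*) y, i.e. x^T A^T y = x^T (A^*) y. Since this holds for all x, y, we must have A^* = A^T. Therefore
A^* =
[[-1, 0, -3],
 [-3, 0, 1],
 [1, 1, -3]].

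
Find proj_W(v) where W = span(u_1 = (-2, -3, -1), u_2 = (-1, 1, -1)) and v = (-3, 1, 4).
proj_W(v) = (1/7, 3/14, 1/14)

Set up U = [u_1 | ... | u_2] ∈ R^(3×2). The projector onto W = col(U) is P = U (U^T U)^(-1) U^T.
Compute U^T U =
  [14, 0]
  [0, 3],
and U^T v = (-1, 0).
Solve U^T U · c = U^T v for the coefficients: c = (-1/14, 0). The projection is proj_W(v) = U c.
Check: (v - proj_W(v)) · u_1 = 0  (should be 0).
Check: (v - proj_W(v)) · u_2 = 0  (should be 0).
Result: proj_W(v) = (1/7, 3/14, 1/14).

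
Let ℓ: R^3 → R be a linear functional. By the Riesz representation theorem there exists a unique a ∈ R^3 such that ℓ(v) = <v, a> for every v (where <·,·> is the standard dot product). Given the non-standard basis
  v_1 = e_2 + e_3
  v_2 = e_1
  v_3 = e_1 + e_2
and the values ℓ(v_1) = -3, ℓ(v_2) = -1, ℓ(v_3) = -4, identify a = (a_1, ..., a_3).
a = (-1, -3, 0)

Write a = (a_1, ..., a_3) in the standard basis. For each basis vector v_i, ℓ(v_i) = <v_i, a> is a linear equation in the a_j's. Collect the n equations into a matrix system V a = ℓ, where row i of V is v_i (expressed in the standard basis). Since V is invertible (lower-triangular with 1s on the diagonal, up to permutation), solve by back-substitution:
  V =
[[0, 1, 1],
 [1, 0, 0],
 [1, 1, 0]]
  V a = (-3, -1, -4)
Solving gives a = (-1, -3, 0).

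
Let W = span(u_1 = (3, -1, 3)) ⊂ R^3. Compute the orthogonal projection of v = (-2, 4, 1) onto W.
proj_W(v) = (-21/19, 7/19, -21/19)

Set up U = [u_1 | ... | u_1] ∈ R^(3×1). The projector onto W = col(U) is P = U (U^T U)^(-1) U^T.
Compute U^T U =
  [19],
and U^T v = (-7).
Solve U^T U · c = U^T v for the coefficients: c = (-7/19). The projection is proj_W(v) = U c.
Check: (v - proj_W(v)) · u_1 = 0  (should be 0).
Result: proj_W(v) = (-21/19, 7/19, -21/19).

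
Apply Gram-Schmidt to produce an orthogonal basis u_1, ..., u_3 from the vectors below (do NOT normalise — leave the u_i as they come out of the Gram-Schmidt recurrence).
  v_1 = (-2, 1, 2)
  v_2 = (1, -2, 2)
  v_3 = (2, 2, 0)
Orthogonal basis:
  u_1 = (-2, 1, 2)
  u_2 = (1, -2, 2)
  u_3 = (16/9, 16/9, 8/9)

Apply the Gram-Schmidt recurrence
  u_1 = v_1
  u_i = v_i − Σ_{j<i} ((v_i · u_j) / (u_j · u_j)) · u_j.

Step by step this gives:
  u_1 = (-2, 1, 2)
  u_2 = (1, -2, 2)
  u_3 = (16/9, 16/9, 8/9)

Orthogonality check:
  u_2 · u_1 = 0 (should be 0)
  u_3 · u_1 = 0 (should be 0)
  u_3 · u_2 = 0 (should be 0)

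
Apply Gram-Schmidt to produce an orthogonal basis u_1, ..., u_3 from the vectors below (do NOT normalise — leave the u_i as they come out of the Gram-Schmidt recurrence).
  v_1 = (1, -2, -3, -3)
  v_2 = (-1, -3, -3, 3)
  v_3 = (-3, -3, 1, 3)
Orthogonal basis:
  u_1 = (1, -2, -3, -3)
  u_2 = (-28/23, -59/23, -54/23, 84/23)
  u_3 = (-1056/619, -1164/619, 970/619, -546/619)

Apply the Gram-Schmidt recurrence
  u_1 = v_1
  u_i = v_i − Σ_{j<i} ((v_i · u_j) / (u_j · u_j)) · u_j.

Step by step this gives:
  u_1 = (1, -2, -3, -3)
  u_2 = (-28/23, -59/23, -54/23, 84/23)
  u_3 = (-1056/619, -1164/619, 970/619, -546/619)

Orthogonality check:
  u_2 · u_1 = 0 (should be 0)
  u_3 · u_1 = 0 (should be 0)
  u_3 · u_2 = 0 (should be 0)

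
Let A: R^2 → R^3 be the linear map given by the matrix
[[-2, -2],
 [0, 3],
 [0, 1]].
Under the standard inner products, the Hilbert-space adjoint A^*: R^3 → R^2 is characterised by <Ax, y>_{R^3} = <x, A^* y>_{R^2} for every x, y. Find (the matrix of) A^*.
A^* = A^T =
[[-2, 0, 0],
 [-2, 3, 1]]

For real matrices with standard dot products, the defining identity <Ax, y> = <x, A^* y> gives (Ax)^T y = x^T (A^*) y, i.e. x^T A^T y = x^T (A^*) y. Since this holds for all x, y, we must have A^* = A^T. Therefore
A^* =
[[-2, 0, 0],
 [-2, 3, 1]].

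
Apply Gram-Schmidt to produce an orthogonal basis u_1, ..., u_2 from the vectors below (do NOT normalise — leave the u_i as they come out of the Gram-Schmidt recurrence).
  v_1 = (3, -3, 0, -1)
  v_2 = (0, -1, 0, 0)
Orthogonal basis:
  u_1 = (3, -3, 0, -1)
  u_2 = (-9/19, -10/19, 0, 3/19)

Apply the Gram-Schmidt recurrence
  u_1 = v_1
  u_i = v_i − Σ_{j<i} ((v_i · u_j) / (u_j · u_j)) · u_j.

Step by step this gives:
  u_1 = (3, -3, 0, -1)
  u_2 = (-9/19, -10/19, 0, 3/19)

Orthogonality check:
  u_2 · u_1 = 0 (should be 0)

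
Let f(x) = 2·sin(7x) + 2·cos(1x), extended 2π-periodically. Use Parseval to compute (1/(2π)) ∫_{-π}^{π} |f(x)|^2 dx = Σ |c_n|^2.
Σ |c_n|^2 = 4

Expand |f|^2 and use orthogonality of {sin(nx), cos(mx)} on [-π, π]:
  ∫_{-π}^{π} sin(nx)^2 dx = π, ∫ cos(mx)^2 dx = π, and cross terms integrate to 0.
So ∫_{-π}^{π} f(x)^2 dx = 2^2 · π + 2^2 · π = (4 + 4)π.
Divide by 2π: (4 + 4)/2 = 4.
By Parseval, this equals Σ |c_n|^2.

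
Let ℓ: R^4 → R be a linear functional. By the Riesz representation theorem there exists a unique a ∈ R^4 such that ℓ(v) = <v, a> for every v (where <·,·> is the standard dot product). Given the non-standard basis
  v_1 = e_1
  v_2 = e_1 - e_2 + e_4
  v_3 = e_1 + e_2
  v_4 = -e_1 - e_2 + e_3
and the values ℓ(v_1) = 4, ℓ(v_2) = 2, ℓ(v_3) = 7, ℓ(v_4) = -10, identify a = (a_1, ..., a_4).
a = (4, 3, -3, 1)

Write a = (a_1, ..., a_4) in the standard basis. For each basis vector v_i, ℓ(v_i) = <v_i, a> is a linear equation in the a_j's. Collect the n equations into a matrix system V a = ℓ, where row i of V is v_i (expressed in the standard basis). Since V is invertible (lower-triangular with 1s on the diagonal, up to permutation), solve by back-substitution:
  V =
[[1, 0, 0, 0],
 [1, -1, 0, 1],
 [1, 1, 0, 0],
 [-1, -1, 1, 0]]
  V a = (4, 2, 7, -10)
Solving gives a = (4, 3, -3, 1).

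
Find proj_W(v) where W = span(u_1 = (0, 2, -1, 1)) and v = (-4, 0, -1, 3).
proj_W(v) = (0, 4/3, -2/3, 2/3)

Set up U = [u_1 | ... | u_1] ∈ R^(4×1). The projector onto W = col(U) is P = U (U^T U)^(-1) U^T.
Compute U^T U =
  [6],
and U^T v = (4).
Solve U^T U · c = U^T v for the coefficients: c = (2/3). The projection is proj_W(v) = U c.
Check: (v - proj_W(v)) · u_1 = 0  (should be 0).
Result: proj_W(v) = (0, 4/3, -2/3, 2/3).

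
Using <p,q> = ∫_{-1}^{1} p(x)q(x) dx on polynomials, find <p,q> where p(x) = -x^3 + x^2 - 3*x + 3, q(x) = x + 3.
<p,q> = 88/5

Expand the product: p(x)·q(x) = -x^4 - 2*x^3 - 6*x + 9.
∫_{-1}^{1} of each monomial x^k gives [2/(k+1) if k even, 0 if k odd]. Integrating term-by-term (or equivalently evaluating the antiderivative F(x) = -x^5/5 - x^4/2 - 3*x^2 + 9*x at the endpoints):
  F(1) − F(−1) = 53/10 − (-123/10) = 88/5.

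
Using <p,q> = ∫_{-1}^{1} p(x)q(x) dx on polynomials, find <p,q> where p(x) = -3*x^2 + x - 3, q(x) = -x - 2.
<p,q> = 46/3

Expand the product: p(x)·q(x) = 3*x^3 + 5*x^2 + x + 6.
∫_{-1}^{1} of each monomial x^k gives [2/(k+1) if k even, 0 if k odd]. Integrating term-by-term (or equivalently evaluating the antiderivative F(x) = 3*x^4/4 + 5*x^3/3 + x^2/2 + 6*x at the endpoints):
  F(1) − F(−1) = 107/12 − (-77/12) = 46/3.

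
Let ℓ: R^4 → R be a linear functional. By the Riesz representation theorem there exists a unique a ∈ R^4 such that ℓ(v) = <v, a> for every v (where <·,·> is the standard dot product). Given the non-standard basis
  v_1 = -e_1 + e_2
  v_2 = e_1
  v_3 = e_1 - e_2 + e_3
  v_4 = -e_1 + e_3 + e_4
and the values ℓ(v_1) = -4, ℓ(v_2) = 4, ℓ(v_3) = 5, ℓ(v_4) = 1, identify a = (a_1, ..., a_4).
a = (4, 0, 1, 4)

Write a = (a_1, ..., a_4) in the standard basis. For each basis vector v_i, ℓ(v_i) = <v_i, a> is a linear equation in the a_j's. Collect the n equations into a matrix system V a = ℓ, where row i of V is v_i (expressed in the standard basis). Since V is invertible (lower-triangular with 1s on the diagonal, up to permutation), solve by back-substitution:
  V =
[[-1, 1, 0, 0],
 [1, 0, 0, 0],
 [1, -1, 1, 0],
 [-1, 0, 1, 1]]
  V a = (-4, 4, 5, 1)
Solving gives a = (4, 0, 1, 4).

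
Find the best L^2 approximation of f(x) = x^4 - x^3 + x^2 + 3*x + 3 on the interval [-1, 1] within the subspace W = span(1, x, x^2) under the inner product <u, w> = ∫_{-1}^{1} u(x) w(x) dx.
g(x) = 13*x^2/7 + 12*x/5 + 102/35

The best approximation g ∈ W is the orthogonal projection of f onto W. Writing g = a_0 + a_1 x + a_2 x^2, the coefficients solve the normal equations G · a = b where
  G_{ij} = <φ_i, φ_j> and b_i = <f, φ_i>, with φ_0 = 1, φ_1 = x, φ_2 = x^2.
G =
  [2, 0, 2/3]
  [0, 2/3, 0]
  [2/3, 0, 2/5],
b = (106/15, 8/5, 94/35).
Solving gives a_0 = 102/35, a_1 = 12/5, a_2 = 13/7, so
  g(x) = 13*x^2/7 + 12*x/5 + 102/35.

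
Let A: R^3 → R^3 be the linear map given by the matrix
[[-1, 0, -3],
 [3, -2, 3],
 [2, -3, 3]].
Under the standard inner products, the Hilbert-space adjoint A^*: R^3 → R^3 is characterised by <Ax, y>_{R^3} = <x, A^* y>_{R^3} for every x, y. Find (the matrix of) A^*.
A^* = A^T =
[[-1, 3, 2],
 [0, -2, -3],
 [-3, 3, 3]]

For real matrices with standard dot products, the defining identity <Ax, y> = <x, A^* y> gives (Ax)^T y = x^T (A^*) y, i.e. x^T A^T y = x^T (A^*) y. Since this holds for all x, y, we must have A^* = A^T. Therefore
A^* =
[[-1, 3, 2],
 [0, -2, -3],
 [-3, 3, 3]].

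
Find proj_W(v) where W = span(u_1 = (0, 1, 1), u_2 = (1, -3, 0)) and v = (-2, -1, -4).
proj_W(v) = (-13/11, -8/11, -47/11)

Set up U = [u_1 | ... | u_2] ∈ R^(3×2). The projector onto W = col(U) is P = U (U^T U)^(-1) U^T.
Compute U^T U =
  [2, -3]
  [-3, 10],
and U^T v = (-5, 1).
Solve U^T U · c = U^T v for the coefficients: c = (-47/11, -13/11). The projection is proj_W(v) = U c.
Check: (v - proj_W(v)) · u_1 = 0  (should be 0).
Check: (v - proj_W(v)) · u_2 = 0  (should be 0).
Result: proj_W(v) = (-13/11, -8/11, -47/11).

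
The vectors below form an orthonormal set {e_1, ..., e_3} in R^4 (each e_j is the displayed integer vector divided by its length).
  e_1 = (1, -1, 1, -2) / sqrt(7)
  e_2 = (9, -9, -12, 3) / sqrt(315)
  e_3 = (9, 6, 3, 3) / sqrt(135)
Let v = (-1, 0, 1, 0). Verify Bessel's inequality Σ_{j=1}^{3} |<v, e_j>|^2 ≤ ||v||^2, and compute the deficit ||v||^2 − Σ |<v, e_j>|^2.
Σ |<v, e_j>|^2 = 5/3; ||v||^2 = 2; deficit = 1/3

Write each e_j = u_j / sqrt(<u_j, u_j>) where u_j is the displayed integer vector. Then <v, e_j> = <v, u_j> / sqrt(<u_j, u_j>), so |<v, e_j>|^2 = <v, u_j>^2 / <u_j, u_j>.
Coefficients: <v, e_1> = 0/sqrt(7), <v, e_2> = -21/sqrt(315), <v, e_3> = -6/sqrt(135).
Square and sum: Σ |<v, e_j>|^2 = 5/3.
Compute ||v||^2 = v·v = 2.
Deficit = 2 − 5/3 = 1/3 ≥ 0, confirming Bessel's inequality. (The deficit equals ||v − Σ <v,e_j> e_j||^2, the squared distance from v to span{e_j}.)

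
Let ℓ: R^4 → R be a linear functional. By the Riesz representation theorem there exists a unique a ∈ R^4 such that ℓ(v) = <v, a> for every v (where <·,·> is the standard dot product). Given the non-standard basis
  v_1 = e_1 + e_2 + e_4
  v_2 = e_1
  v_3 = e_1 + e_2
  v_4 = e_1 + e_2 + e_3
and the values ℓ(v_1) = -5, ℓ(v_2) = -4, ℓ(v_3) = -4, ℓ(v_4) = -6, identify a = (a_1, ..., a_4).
a = (-4, 0, -2, -1)

Write a = (a_1, ..., a_4) in the standard basis. For each basis vector v_i, ℓ(v_i) = <v_i, a> is a linear equation in the a_j's. Collect the n equations into a matrix system V a = ℓ, where row i of V is v_i (expressed in the standard basis). Since V is invertible (lower-triangular with 1s on the diagonal, up to permutation), solve by back-substitution:
  V =
[[1, 1, 0, 1],
 [1, 0, 0, 0],
 [1, 1, 0, 0],
 [1, 1, 1, 0]]
  V a = (-5, -4, -4, -6)
Solving gives a = (-4, 0, -2, -1).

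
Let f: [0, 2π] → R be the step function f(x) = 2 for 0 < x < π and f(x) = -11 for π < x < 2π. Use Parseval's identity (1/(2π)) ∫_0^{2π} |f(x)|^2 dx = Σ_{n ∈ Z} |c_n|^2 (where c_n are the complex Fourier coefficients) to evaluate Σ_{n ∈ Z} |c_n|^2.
Σ |c_n|^2 = 125/2

Parseval equates the L^2 energy of f (normalised by 1/(2π)) with the ℓ^2 sum of its Fourier coefficients: (1/(2π)) ∫_0^{2π} |f|^2 = Σ |c_n|^2.
Compute the left side: (1/(2π)) [∫_0^π 2^2 dx + ∫_π^{2π} (-11)^2 dx] = (1/(2π)) · (4π + 121π) = (4 + 121)/2 = 125/2.
So Σ_{n ∈ Z} |c_n|^2 = 125/2.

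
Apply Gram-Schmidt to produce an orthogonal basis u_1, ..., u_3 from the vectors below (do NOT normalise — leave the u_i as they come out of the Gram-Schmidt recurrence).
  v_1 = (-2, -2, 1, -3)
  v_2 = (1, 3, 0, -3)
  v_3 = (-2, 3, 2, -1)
Orthogonal basis:
  u_1 = (-2, -2, 1, -3)
  u_2 = (10/9, 28/9, -1/18, -17/6)
  u_3 = (-765/341, 586/341, 635/341, 331/341)

Apply the Gram-Schmidt recurrence
  u_1 = v_1
  u_i = v_i − Σ_{j<i} ((v_i · u_j) / (u_j · u_j)) · u_j.

Step by step this gives:
  u_1 = (-2, -2, 1, -3)
  u_2 = (10/9, 28/9, -1/18, -17/6)
  u_3 = (-765/341, 586/341, 635/341, 331/341)

Orthogonality check:
  u_2 · u_1 = 0 (should be 0)
  u_3 · u_1 = 0 (should be 0)
  u_3 · u_2 = 0 (should be 0)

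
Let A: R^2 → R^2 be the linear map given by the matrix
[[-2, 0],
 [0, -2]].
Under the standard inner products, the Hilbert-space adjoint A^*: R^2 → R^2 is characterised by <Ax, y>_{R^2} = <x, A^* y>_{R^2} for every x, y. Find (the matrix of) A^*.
A^* = A^T =
[[-2, 0],
 [0, -2]]

For real matrices with standard dot products, the defining identity <Ax, y> = <x, A^* y> gives (Ax)^T y = x^T (A^*) y, i.e. x^T A^T y = x^T (A^*) y. Since this holds for all x, y, we must have A^* = A^T. Therefore
A^* =
[[-2, 0],
 [0, -2]].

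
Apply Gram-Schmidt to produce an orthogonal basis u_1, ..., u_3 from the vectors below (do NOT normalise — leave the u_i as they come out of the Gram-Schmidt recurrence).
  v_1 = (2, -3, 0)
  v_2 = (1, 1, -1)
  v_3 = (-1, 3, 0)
Orthogonal basis:
  u_1 = (2, -3, 0)
  u_2 = (15/13, 10/13, -1)
  u_3 = (9/38, 3/19, 15/38)

Apply the Gram-Schmidt recurrence
  u_1 = v_1
  u_i = v_i − Σ_{j<i} ((v_i · u_j) / (u_j · u_j)) · u_j.

Step by step this gives:
  u_1 = (2, -3, 0)
  u_2 = (15/13, 10/13, -1)
  u_3 = (9/38, 3/19, 15/38)

Orthogonality check:
  u_2 · u_1 = 0 (should be 0)
  u_3 · u_1 = 0 (should be 0)
  u_3 · u_2 = 0 (should be 0)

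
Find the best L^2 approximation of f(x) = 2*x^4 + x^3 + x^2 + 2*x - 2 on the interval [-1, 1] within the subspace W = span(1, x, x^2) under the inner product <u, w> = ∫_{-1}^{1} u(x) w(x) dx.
g(x) = 19*x^2/7 + 13*x/5 - 76/35

The best approximation g ∈ W is the orthogonal projection of f onto W. Writing g = a_0 + a_1 x + a_2 x^2, the coefficients solve the normal equations G · a = b where
  G_{ij} = <φ_i, φ_j> and b_i = <f, φ_i>, with φ_0 = 1, φ_1 = x, φ_2 = x^2.
G =
  [2, 0, 2/3]
  [0, 2/3, 0]
  [2/3, 0, 2/5],
b = (-38/15, 26/15, -38/105).
Solving gives a_0 = -76/35, a_1 = 13/5, a_2 = 19/7, so
  g(x) = 19*x^2/7 + 13*x/5 - 76/35.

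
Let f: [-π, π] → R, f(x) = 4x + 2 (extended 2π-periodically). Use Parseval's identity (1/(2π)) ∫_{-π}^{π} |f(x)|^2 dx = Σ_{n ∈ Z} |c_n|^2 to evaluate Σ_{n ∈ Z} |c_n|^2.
Σ |c_n|^2 = 16π^2/3 + 4

Expand and integrate term by term over [-π, π]:
  ∫ (4x)^2 dx = 16·(2π^3/3); ∫ 2·4·(2)·x dx = 0 (odd integrand); ∫ 2^2 dx = 4·2π.
So (1/(2π)) ∫_{-π}^{π} (4x + 2)^2 dx = 16π^2/3 + 4 = 16π^2/3 + 4.
Parseval ⇒ Σ |c_n|^2 = 16π^2/3 + 4.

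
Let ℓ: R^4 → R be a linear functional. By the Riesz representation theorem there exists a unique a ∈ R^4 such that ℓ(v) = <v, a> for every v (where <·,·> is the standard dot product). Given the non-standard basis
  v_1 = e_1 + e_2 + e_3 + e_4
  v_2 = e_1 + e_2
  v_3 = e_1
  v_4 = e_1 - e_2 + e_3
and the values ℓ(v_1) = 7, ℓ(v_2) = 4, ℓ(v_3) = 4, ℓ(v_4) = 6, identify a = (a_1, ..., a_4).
a = (4, 0, 2, 1)

Write a = (a_1, ..., a_4) in the standard basis. For each basis vector v_i, ℓ(v_i) = <v_i, a> is a linear equation in the a_j's. Collect the n equations into a matrix system V a = ℓ, where row i of V is v_i (expressed in the standard basis). Since V is invertible (lower-triangular with 1s on the diagonal, up to permutation), solve by back-substitution:
  V =
[[1, 1, 1, 1],
 [1, 1, 0, 0],
 [1, 0, 0, 0],
 [1, -1, 1, 0]]
  V a = (7, 4, 4, 6)
Solving gives a = (4, 0, 2, 1).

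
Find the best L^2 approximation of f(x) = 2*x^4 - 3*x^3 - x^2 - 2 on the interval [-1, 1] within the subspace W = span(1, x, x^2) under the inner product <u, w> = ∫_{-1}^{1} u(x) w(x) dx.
g(x) = 5*x^2/7 - 9*x/5 - 76/35

The best approximation g ∈ W is the orthogonal projection of f onto W. Writing g = a_0 + a_1 x + a_2 x^2, the coefficients solve the normal equations G · a = b where
  G_{ij} = <φ_i, φ_j> and b_i = <f, φ_i>, with φ_0 = 1, φ_1 = x, φ_2 = x^2.
G =
  [2, 0, 2/3]
  [0, 2/3, 0]
  [2/3, 0, 2/5],
b = (-58/15, -6/5, -122/105).
Solving gives a_0 = -76/35, a_1 = -9/5, a_2 = 5/7, so
  g(x) = 5*x^2/7 - 9*x/5 - 76/35.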